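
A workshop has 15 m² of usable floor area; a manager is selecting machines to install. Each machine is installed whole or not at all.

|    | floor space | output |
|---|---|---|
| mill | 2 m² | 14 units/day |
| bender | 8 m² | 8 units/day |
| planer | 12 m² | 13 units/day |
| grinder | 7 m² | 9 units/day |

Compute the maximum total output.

Treat it as a binary knapsack problem.
Take mill and planer: floor space 2 + 12 = 14 ≤ 15, output 14 + 13 = 27.
No other feasible combination does better.

27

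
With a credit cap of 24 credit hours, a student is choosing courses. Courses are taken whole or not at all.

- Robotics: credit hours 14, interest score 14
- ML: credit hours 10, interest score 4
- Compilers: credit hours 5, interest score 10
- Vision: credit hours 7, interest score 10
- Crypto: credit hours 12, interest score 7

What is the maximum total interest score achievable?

This is an integer program with binary decision variables.
Compilers + Vision + Crypto: credit hours 5 + 7 + 12 = 24 ≤ 24, interest score 10 + 10 + 7 = 27.
Robotics + Compilers: credit hours 14 + 5 = 19 ≤ 24, interest score 14 + 10 = 24.
Best is Compilers, Vision, and Crypto with total interest score 27.

27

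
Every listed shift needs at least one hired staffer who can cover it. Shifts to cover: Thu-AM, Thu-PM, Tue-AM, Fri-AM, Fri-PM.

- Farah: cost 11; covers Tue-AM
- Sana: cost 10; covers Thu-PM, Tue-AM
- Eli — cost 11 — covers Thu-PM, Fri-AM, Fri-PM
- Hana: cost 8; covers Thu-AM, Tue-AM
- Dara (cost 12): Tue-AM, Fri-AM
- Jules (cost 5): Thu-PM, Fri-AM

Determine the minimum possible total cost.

This is an integer covering problem.
The greedy cost-per-new-shift heuristic would pick Jules, Hana, and Eli for 24, but a cheaper cover exists.
Choose Eli and Hana: together they cover Thu-AM, Thu-PM, Tue-AM, Fri-AM, Fri-PM — every shift.
Total cost: 11 + 8 = 19.
No cover costs less than 19.

19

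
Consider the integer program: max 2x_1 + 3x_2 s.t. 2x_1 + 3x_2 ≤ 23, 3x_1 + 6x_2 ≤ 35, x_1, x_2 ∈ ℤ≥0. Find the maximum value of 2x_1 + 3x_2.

22

Relaxing integrality, the LP optimum is 23.00 at (x_1,x_2) = (11.5, 0), which is not an integer point.
(x_1,x_2)=(11,0): 2·11+3·0=22≤23, 3·11+6·0=33≤35, objective 22.
(x_1,x_2)=(10,0): 2·10+3·0=20≤23, 3·10+6·0=30≤35, objective 20.
Maximum is 22 at (x_1,x_2)=(11,0).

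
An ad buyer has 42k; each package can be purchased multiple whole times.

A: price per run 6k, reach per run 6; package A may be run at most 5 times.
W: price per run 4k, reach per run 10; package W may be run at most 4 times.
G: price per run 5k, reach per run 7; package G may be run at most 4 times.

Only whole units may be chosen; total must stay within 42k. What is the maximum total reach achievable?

74

W has the best ratio (10/4); taking only W gives at most 4×10 = 40 (stopped by the supply cap of 4).
Mixing does better — 1×A, 4×W, and 4×G: price 42 ≤ 42, reach 1·6 + 4·10 + 4·7 = 74.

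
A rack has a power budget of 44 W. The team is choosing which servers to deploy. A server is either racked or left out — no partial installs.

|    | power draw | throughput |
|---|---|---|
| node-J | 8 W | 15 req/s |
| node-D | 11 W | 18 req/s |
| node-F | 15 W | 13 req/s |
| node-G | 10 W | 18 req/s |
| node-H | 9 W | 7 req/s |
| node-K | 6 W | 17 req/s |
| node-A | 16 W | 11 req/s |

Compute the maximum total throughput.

75

Treat it as a binary knapsack problem.
Take node-J, node-D, node-G, node-H, and node-K: power draw 8 + 11 + 10 + 9 + 6 = 44 ≤ 44, throughput 15 + 18 + 18 + 7 + 17 = 75.
No other feasible combination does better.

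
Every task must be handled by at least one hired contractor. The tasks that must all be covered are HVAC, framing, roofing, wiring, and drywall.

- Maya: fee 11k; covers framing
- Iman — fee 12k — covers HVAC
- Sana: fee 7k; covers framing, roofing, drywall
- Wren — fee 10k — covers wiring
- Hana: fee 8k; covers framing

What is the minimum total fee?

This is a weighted set-cover instance.
Choose Iman, Sana, and Wren: together they cover HVAC, framing, roofing, wiring, drywall — every task.
Total fee: 12 + 7 + 10 = 29.

29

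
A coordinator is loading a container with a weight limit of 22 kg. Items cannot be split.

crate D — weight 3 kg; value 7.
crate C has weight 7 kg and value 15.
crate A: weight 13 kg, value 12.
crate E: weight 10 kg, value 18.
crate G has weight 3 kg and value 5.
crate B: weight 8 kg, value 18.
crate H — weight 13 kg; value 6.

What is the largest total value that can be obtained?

45

Allowing fractional choices, the relaxed optimum would be about 47.2, but items are indivisible.
crate D + crate C + crate G + crate B: weight 3 + 7 + 3 + 8 = 21 ≤ 22, value 7 + 15 + 5 + 18 = 45.
crate D + crate E + crate B: weight 3 + 10 + 8 = 21 ≤ 22, value 7 + 18 + 18 = 43.
Best is crate D, crate C, crate G, and crate B with total value 45.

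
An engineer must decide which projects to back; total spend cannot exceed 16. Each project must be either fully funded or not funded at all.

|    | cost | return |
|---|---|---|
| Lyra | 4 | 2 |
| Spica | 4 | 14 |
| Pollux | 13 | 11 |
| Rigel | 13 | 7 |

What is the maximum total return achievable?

Allowing fractional choices, the relaxed optimum would be about 24.2, but projects are indivisible.
Lyra + Spica: cost 4 + 4 = 8 ≤ 16, return 2 + 14 = 16.
Pollux: cost 13 ≤ 16, return 11.
Spica: cost 4 ≤ 16, return 14.
Best is Lyra and Spica with total return 16.

16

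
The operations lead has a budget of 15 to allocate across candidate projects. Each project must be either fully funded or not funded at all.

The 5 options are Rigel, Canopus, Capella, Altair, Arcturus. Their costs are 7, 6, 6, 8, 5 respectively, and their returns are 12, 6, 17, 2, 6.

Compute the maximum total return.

Take Rigel and Capella: cost 7 + 6 = 13 ≤ 15, return 12 + 17 = 29.
No other feasible combination does better.

29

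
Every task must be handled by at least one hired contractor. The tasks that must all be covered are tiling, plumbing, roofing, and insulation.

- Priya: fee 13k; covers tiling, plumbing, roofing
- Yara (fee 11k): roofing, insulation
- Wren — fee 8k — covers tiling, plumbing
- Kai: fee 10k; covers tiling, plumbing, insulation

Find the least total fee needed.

19

This is an integer covering problem.
The greedy cost-per-new-task heuristic would pick Kai and Yara for 21, but a cheaper cover exists.
Choose Yara and Wren: together they cover tiling, plumbing, roofing, insulation — every task.
Total fee: 11 + 8 = 19.
No cover costs less than 19.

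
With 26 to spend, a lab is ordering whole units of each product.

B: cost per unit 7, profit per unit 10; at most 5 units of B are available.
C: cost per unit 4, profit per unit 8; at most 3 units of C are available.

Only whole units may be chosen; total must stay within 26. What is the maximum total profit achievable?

3×B and 1×C: cost 25 ≤ 26, profit 3·10 + 1·8 = 38.
2×B and 3×C: cost 26 ≤ 26, profit 2·10 + 3·8 = 44.
Best is 44.

44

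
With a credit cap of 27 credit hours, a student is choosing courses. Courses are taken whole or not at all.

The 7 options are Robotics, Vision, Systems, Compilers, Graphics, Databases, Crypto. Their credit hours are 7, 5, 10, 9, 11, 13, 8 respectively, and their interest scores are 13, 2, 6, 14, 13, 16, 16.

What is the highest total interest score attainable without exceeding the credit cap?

Robotics + Graphics + Crypto: credit hours 7 + 11 + 8 = 26 ≤ 27, interest score 13 + 13 + 16 = 42.
Robotics + Compilers + Crypto: credit hours 7 + 9 + 8 = 24 ≤ 27, interest score 13 + 14 + 16 = 43.
Best is Robotics, Compilers, and Crypto with total interest score 43.

43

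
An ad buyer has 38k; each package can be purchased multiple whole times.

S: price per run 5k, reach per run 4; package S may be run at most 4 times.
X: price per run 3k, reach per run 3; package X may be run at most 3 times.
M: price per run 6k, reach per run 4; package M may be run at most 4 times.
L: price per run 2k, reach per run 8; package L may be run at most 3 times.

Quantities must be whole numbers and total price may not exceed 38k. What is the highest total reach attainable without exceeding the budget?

50

This is a bounded integer knapsack.
4×S, 2×X, 1×M, and 3×L: price 38 ≤ 38, reach 4·4 + 2·3 + 1·4 + 3·8 = 50.
1×S, 3×X, 3×M, and 3×L: price 38 ≤ 38, reach 1·4 + 3·3 + 3·4 + 3·8 = 49.
Best is 50.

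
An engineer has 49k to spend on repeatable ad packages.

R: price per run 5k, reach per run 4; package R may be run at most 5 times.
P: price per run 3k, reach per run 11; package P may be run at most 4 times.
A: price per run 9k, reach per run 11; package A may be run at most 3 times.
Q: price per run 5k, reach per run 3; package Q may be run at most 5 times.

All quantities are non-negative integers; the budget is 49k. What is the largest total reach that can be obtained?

85

1×R, 4×P, 3×A, and 1×Q: price 49 ≤ 49, reach 1·4 + 4·11 + 3·11 + 1·3 = 84.
2×R, 4×P, and 3×A: price 49 ≤ 49, reach 2·4 + 4·11 + 3·11 = 85.
Best is 85.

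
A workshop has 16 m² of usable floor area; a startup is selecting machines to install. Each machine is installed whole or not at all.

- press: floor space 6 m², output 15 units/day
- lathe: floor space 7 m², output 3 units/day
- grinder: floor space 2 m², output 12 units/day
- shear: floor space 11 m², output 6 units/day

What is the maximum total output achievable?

30

This is a 0-1 knapsack instance.
Allowing fractional choices, the relaxed optimum would be about 31.4, but machines are indivisible.
press + grinder: floor space 6 + 2 = 8 ≤ 16, output 15 + 12 = 27.
press + lathe: floor space 6 + 7 = 13 ≤ 16, output 15 + 3 = 18.
press + lathe + grinder: floor space 6 + 7 + 2 = 15 ≤ 16, output 15 + 3 + 12 = 30.
Best is press, lathe, and grinder with total output 30.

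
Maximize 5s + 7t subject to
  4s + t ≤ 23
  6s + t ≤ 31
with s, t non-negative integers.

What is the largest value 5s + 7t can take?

161

(s,t)=(0,23): 4·0+1·23=23≤23, 6·0+1·23=23≤31, objective 161.
(s,t)=(0,22): 4·0+1·22=22≤23, 6·0+1·22=22≤31, objective 154.
The best lattice point is (0,23), giving 161.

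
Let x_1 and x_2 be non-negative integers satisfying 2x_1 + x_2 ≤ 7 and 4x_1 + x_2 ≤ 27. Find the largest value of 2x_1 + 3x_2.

(x_1,x_2)=(0,7): 2·0+1·7=7≤7, 4·0+1·7=7≤27, objective 21.
(x_1,x_2)=(0,6): 2·0+1·6=6≤7, 4·0+1·6=6≤27, objective 18.
The best lattice point is (0,7), giving 21.

21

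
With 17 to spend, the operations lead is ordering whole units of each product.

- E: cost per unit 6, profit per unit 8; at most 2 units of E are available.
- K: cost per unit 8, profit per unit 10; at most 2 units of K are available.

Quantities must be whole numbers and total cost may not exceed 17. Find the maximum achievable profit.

This is a bounded integer knapsack.
1×E and 1×K: cost 14 ≤ 17, profit 1·8 + 1·10 = 18.
2×K: cost 16 ≤ 17, profit 2·10 = 20.
Best is 20.

20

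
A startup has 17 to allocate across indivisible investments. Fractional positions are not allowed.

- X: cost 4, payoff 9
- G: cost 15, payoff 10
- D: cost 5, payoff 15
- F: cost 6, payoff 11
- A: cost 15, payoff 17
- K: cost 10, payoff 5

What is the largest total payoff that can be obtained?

35

X + D + F: cost 4 + 5 + 6 = 15 ≤ 17, payoff 9 + 15 + 11 = 35.
D + F: cost 5 + 6 = 11 ≤ 17, payoff 15 + 11 = 26.
Best is X, D, and F with total payoff 35.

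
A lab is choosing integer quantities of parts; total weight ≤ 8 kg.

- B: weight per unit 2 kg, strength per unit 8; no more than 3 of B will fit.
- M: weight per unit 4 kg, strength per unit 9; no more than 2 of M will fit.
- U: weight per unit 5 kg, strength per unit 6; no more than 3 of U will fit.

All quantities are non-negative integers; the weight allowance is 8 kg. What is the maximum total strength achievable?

25

3×B: weight 6 ≤ 8, strength 3·8 = 24.
2×B and 1×M: weight 8 ≤ 8, strength 2·8 + 1·9 = 25.
Best is 25.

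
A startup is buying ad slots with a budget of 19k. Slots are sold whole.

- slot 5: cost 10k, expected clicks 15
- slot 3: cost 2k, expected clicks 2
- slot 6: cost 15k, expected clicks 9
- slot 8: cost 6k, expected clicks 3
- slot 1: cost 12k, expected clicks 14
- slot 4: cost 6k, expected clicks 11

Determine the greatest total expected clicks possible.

28

Allowing fractional choices, the relaxed optimum would be about 29.5, but ad slots are indivisible.
slot 5 + slot 3 + slot 4: cost 10 + 2 + 6 = 18 ≤ 19, expected clicks 15 + 2 + 11 = 28.
slot 5 + slot 4: cost 10 + 6 = 16 ≤ 19, expected clicks 15 + 11 = 26.
Best is slot 5, slot 3, and slot 4 with total expected clicks 28.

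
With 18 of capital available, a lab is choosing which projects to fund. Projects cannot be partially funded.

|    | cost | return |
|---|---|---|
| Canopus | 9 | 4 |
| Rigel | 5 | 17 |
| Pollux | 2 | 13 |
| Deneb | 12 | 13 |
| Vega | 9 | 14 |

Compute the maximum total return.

44

This is an integer program with binary decision variables.
Canopus + Rigel + Pollux: cost 9 + 5 + 2 = 16 ≤ 18, return 4 + 17 + 13 = 34.
Rigel + Pollux + Vega: cost 5 + 2 + 9 = 16 ≤ 18, return 17 + 13 + 14 = 44.
Rigel + Vega: cost 5 + 9 = 14 ≤ 18, return 17 + 14 = 31.
Best is Rigel, Pollux, and Vega with total return 44.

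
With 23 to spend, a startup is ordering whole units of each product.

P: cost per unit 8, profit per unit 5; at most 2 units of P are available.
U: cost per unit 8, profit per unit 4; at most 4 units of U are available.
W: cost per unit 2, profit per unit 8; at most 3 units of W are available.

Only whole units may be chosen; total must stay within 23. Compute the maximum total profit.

34

Take 2×P and 3×W: cost 22 ≤ 23, profit 2·5 + 3·8 = 34.
W has the best ratio (8/2) and is taken to its limit of 3; remaining capacity is filled optimally with the others.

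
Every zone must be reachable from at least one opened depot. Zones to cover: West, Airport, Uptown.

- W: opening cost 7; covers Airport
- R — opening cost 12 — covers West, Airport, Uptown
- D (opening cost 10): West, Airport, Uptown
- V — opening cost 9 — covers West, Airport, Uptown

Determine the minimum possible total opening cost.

V alone covers West, Airport, Uptown — every zone.
Total opening cost: 9.

9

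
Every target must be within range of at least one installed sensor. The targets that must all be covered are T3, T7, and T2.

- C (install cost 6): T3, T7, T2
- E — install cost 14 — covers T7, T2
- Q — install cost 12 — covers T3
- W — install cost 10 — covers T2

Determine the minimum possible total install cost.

6

This is a weighted set-cover instance.
C alone covers T3, T7, T2 — every target.
Total install cost: 6.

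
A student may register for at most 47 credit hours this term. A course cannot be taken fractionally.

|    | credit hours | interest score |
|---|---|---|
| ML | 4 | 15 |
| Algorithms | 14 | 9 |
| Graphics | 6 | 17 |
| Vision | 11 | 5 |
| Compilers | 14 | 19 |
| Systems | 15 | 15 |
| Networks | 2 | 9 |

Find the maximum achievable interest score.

Allowing fractional choices, the relaxed optimum would be about 78.9, but courses are indivisible.
ML + Graphics + Compilers + Systems + Networks: credit hours 4 + 6 + 14 + 15 + 2 = 41 ≤ 47, interest score 15 + 17 + 19 + 15 + 9 = 75.
ML + Algorithms + Graphics + Compilers + Networks: credit hours 4 + 14 + 6 + 14 + 2 = 40 ≤ 47, interest score 15 + 9 + 17 + 19 + 9 = 69.
ML + Graphics + Compilers + Systems: credit hours 4 + 6 + 14 + 15 = 39 ≤ 47, interest score 15 + 17 + 19 + 15 = 66.
Best is ML, Graphics, Compilers, Systems, and Networks with total interest score 75.

75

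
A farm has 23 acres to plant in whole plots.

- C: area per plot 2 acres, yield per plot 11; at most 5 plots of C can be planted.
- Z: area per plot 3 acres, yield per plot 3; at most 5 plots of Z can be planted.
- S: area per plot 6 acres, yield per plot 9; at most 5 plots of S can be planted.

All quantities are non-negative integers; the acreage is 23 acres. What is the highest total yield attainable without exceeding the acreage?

Take 5×C and 2×S: area 22 ≤ 23, yield 5·11 + 2·9 = 73.
C has the best ratio (11/2) and is taken to its limit of 5; remaining capacity is filled optimally with the others.

73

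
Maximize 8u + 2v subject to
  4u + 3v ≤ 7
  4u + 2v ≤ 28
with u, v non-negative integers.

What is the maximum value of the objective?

Relaxing integrality, the LP optimum is 14.00 at (u,v) = (1.75, 0), which is not an integer point.
(u,v)=(1,1): 4·1+3·1=7≤7, 4·1+2·1=6≤28, objective 10.
(u,v)=(1,0): 4·1+3·0=4≤7, 4·1+2·0=4≤28, objective 8.
(u,v)=(0,2): 4·0+3·2=6≤7, 4·0+2·2=4≤28, objective 4.
No feasible integer point exceeds 10.

10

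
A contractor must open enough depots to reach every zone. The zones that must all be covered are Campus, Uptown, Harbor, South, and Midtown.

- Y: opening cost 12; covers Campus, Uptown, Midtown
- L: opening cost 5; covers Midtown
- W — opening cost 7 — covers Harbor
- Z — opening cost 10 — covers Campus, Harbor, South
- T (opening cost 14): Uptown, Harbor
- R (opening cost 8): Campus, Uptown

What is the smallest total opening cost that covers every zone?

22

The greedy cost-per-new-zone heuristic would pick Z, L, and R for 23, but a cheaper cover exists.
Choose Y and Z: together they cover Campus, Uptown, Harbor, South, Midtown — every zone.
Total opening cost: 12 + 10 = 22.
No cover costs less than 22.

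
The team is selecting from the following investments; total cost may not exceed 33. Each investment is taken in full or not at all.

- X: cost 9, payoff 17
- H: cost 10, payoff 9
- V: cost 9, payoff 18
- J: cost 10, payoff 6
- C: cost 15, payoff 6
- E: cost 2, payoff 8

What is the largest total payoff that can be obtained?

52

Allowing fractional choices, the relaxed optimum would be about 53.8, but investments are indivisible.
X + V + J + E: cost 9 + 9 + 10 + 2 = 30 ≤ 33, payoff 17 + 18 + 6 + 8 = 49.
X + H + V: cost 9 + 10 + 9 = 28 ≤ 33, payoff 17 + 9 + 18 = 44.
X + H + V + E: cost 9 + 10 + 9 + 2 = 30 ≤ 33, payoff 17 + 9 + 18 + 8 = 52.
Best is X, H, V, and E with total payoff 52.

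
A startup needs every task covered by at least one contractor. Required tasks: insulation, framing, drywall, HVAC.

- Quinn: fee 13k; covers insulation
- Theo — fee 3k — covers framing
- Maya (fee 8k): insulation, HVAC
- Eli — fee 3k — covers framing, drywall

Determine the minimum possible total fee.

Choose Maya and Eli: together they cover insulation, framing, drywall, HVAC — every task.
Total fee: 8 + 3 = 11.
No cover costs less than 11.

11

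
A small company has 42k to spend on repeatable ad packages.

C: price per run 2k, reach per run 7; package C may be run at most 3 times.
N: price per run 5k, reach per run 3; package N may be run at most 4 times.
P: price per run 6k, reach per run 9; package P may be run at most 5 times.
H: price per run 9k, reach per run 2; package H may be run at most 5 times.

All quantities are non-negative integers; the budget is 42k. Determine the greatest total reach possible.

This is a bounded integer knapsack.
C has the best ratio (7/2); taking only C gives at most 3×7 = 21 (stopped by the supply cap of 3).
Mixing does better — 3×C, 1×N, and 5×P: price 41 ≤ 42, reach 3·7 + 1·3 + 5·9 = 69.

69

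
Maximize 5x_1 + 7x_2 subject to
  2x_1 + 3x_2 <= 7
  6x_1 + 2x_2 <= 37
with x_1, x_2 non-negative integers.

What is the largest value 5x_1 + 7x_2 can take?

(x_1,x_2)=(2,1): 2·2+3·1=7≤7, 6·2+2·1=14≤37, objective 17.
(x_1,x_2)=(3,0): 2·3+3·0=6≤7, 6·3+2·0=18≤37, objective 15.
(x_1,x_2)=(1,1): 2·1+3·1=5≤7, 6·1+2·1=8≤37, objective 12.
Maximum is 17 at (x_1,x_2)=(2,1).

17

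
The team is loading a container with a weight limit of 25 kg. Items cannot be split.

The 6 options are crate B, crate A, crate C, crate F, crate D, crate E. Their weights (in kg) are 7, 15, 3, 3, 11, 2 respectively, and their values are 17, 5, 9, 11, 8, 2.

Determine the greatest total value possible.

45

crate B + crate F + crate D + crate E: weight 7 + 3 + 11 + 2 = 23 ≤ 25, value 17 + 11 + 8 + 2 = 38.
crate B + crate C + crate F + crate E: weight 7 + 3 + 3 + 2 = 15 ≤ 25, value 17 + 9 + 11 + 2 = 39.
crate B + crate C + crate F + crate D: weight 7 + 3 + 3 + 11 = 24 ≤ 25, value 17 + 9 + 11 + 8 = 45.
Best is crate B, crate C, crate F, and crate D with total value 45.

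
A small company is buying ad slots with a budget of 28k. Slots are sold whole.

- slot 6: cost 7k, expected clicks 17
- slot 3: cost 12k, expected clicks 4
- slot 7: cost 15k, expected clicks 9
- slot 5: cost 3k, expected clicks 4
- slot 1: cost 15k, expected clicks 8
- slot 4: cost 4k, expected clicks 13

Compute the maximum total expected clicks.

Take slot 6, slot 7, and slot 4: cost 7 + 15 + 4 = 26 ≤ 28, expected clicks 17 + 9 + 13 = 39.
No other feasible combination does better.

39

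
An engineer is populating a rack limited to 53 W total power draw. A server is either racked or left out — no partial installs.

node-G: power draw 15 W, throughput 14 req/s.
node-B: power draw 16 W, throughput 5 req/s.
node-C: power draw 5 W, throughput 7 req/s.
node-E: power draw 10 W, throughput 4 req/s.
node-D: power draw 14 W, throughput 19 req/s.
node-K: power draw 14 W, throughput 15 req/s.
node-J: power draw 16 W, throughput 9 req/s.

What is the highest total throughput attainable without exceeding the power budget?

node-G + node-C + node-D + node-K: power draw 15 + 5 + 14 + 14 = 48 ≤ 53, throughput 14 + 7 + 19 + 15 = 55.
node-G + node-E + node-D + node-K: power draw 15 + 10 + 14 + 14 = 53 ≤ 53, throughput 14 + 4 + 19 + 15 = 52.
Best is node-G, node-C, node-D, and node-K with total throughput 55.

55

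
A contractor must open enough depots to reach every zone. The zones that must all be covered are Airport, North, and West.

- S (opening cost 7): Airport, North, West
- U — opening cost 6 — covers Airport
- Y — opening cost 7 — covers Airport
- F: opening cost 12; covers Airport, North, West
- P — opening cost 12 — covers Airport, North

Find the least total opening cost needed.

This is a weighted set-cover instance.
S alone covers Airport, North, West — every zone.
Total opening cost: 7.
No cover costs less than 7.

7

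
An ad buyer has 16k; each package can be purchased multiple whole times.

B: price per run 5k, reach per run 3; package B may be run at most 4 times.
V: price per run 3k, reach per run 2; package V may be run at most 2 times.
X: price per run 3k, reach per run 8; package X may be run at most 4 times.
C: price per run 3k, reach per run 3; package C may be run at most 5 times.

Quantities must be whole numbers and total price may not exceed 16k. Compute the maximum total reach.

35

This is a bounded integer knapsack.
X has the best ratio (8/3); taking only X gives at most 4×8 = 32 (stopped by the supply cap of 4).
Mixing does better — 4×X and 1×C: price 15 ≤ 16, reach 4·8 + 1·3 = 35.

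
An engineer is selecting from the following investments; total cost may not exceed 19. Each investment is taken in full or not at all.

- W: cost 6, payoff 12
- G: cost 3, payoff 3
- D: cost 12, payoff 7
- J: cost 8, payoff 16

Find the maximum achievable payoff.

31

Take W, G, and J: cost 6 + 3 + 8 = 17 ≤ 19, payoff 12 + 3 + 16 = 31.
No other feasible combination does better.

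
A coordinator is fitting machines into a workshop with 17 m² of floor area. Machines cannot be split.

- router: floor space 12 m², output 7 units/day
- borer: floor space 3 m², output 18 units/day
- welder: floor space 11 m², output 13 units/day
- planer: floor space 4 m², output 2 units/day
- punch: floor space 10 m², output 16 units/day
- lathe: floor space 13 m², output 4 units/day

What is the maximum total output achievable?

borer + punch: floor space 3 + 10 = 13 ≤ 17, output 18 + 16 = 34.
borer + planer + punch: floor space 3 + 4 + 10 = 17 ≤ 17, output 18 + 2 + 16 = 36.
Best is borer, planer, and punch with total output 36.

36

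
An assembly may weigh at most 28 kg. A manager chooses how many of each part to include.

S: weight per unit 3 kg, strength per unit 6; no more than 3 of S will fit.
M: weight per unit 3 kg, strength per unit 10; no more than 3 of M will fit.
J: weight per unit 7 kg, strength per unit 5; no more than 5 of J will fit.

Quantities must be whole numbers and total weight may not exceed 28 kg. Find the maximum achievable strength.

53

3×S and 3×M: weight 18 ≤ 28, strength 3·6 + 3·10 = 48.
3×S, 3×M, and 1×J: weight 25 ≤ 28, strength 3·6 + 3·10 + 1·5 = 53.
Best is 53.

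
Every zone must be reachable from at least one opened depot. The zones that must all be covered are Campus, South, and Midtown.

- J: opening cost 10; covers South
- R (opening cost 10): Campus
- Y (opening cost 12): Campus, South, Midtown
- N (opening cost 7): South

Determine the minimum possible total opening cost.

12

This is a weighted set-cover instance.
Y alone covers Campus, South, Midtown — every zone.
Total opening cost: 12.
No cover costs less than 12.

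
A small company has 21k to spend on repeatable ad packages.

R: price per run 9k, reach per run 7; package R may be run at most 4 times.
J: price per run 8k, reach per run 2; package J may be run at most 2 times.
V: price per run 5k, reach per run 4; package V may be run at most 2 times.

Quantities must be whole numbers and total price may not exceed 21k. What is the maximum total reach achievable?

15

This is a bounded integer knapsack.
Take 1×R and 2×V: price 19 ≤ 21, reach 1·7 + 2·4 = 15.
V has the best ratio (4/5) and is taken to its limit of 2; remaining capacity is filled optimally with the others.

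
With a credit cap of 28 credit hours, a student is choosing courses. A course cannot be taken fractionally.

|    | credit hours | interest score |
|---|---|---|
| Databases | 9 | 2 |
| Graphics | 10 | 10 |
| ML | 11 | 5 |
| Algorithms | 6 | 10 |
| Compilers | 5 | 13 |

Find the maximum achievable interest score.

33

Take Graphics, Algorithms, and Compilers: credit hours 10 + 6 + 5 = 21 ≤ 28, interest score 10 + 10 + 13 = 33.
No other feasible combination does better.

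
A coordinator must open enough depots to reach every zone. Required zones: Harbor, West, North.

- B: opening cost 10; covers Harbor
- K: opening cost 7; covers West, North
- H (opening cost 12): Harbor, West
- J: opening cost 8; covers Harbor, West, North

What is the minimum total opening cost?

8

J alone covers Harbor, West, North — every zone.
Total opening cost: 8.
No cover costs less than 8.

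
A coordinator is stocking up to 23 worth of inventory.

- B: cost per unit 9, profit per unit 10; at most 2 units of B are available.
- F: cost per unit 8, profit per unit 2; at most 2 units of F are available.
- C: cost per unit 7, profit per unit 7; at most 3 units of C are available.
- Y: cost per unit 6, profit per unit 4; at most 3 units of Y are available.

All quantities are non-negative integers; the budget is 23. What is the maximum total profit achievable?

This is a bounded integer knapsack.
B has the best ratio (10/9); taking only B gives at most 2×10 = 20 (stopped by the cost limit).
Mixing does better — 1×B and 2×C: cost 23 ≤ 23, profit 1·10 + 2·7 = 24.

24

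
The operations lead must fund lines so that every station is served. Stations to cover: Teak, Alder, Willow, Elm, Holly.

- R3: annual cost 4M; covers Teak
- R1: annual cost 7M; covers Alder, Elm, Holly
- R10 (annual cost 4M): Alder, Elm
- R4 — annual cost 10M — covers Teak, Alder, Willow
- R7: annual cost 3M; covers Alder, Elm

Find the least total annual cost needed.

The greedy cost-per-new-station heuristic would pick R7, R3, R1, and R4 for 24, but a cheaper cover exists.
Choose R1 and R4: together they cover Teak, Alder, Willow, Elm, Holly — every station.
Total annual cost: 7 + 10 = 17.
No cover costs less than 17.

17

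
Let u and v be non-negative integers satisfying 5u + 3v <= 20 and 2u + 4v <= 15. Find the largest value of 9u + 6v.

36

(u,v)=(4,0): 5·4+3·0=20≤20, 2·4+4·0=8≤15, objective 36.
(u,v)=(3,1): 5·3+3·1=18≤20, 2·3+4·1=10≤15, objective 33.
(u,v)=(2,2): 5·2+3·2=16≤20, 2·2+4·2=12≤15, objective 30.
No feasible integer point exceeds 36.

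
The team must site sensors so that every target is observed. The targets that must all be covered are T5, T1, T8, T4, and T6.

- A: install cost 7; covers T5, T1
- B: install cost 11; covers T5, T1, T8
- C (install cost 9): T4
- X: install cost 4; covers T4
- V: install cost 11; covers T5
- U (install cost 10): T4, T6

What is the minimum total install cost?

This is a weighted set-cover instance.
The greedy cost-per-new-target heuristic would pick A, X, U, and B for 32, but a cheaper cover exists.
Choose B and U: together they cover T5, T1, T8, T4, T6 — every target.
Total install cost: 11 + 10 = 21.
No cover costs less than 21.

21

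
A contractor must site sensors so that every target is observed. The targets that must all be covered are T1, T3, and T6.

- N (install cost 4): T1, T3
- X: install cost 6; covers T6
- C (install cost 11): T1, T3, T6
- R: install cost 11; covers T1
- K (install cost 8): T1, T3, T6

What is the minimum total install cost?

8

This is a weighted set-cover instance.
The greedy cost-per-new-target heuristic would pick N and X for 10, but a cheaper cover exists.
K alone covers T1, T3, T6 — every target.
Total install cost: 8.
No cover costs less than 8.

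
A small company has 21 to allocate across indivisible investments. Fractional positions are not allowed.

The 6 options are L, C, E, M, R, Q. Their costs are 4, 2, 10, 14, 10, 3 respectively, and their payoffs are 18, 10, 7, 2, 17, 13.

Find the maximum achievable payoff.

58

Allowing fractional choices, the relaxed optimum would be about 59.4, but investments are indivisible.
L + C + E + Q: cost 4 + 2 + 10 + 3 = 19 ≤ 21, payoff 18 + 10 + 7 + 13 = 48.
L + R + Q: cost 4 + 10 + 3 = 17 ≤ 21, payoff 18 + 17 + 13 = 48.
L + C + R + Q: cost 4 + 2 + 10 + 3 = 19 ≤ 21, payoff 18 + 10 + 17 + 13 = 58.
Best is L, C, R, and Q with total payoff 58.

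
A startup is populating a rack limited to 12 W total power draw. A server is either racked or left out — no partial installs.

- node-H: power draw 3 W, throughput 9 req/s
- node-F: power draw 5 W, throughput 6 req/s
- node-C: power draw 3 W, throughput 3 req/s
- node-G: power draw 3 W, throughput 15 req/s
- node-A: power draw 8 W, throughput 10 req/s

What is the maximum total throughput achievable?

Take node-H, node-F, and node-G: power draw 3 + 5 + 3 = 11 ≤ 12, throughput 9 + 6 + 15 = 30.
No other feasible combination does better.

30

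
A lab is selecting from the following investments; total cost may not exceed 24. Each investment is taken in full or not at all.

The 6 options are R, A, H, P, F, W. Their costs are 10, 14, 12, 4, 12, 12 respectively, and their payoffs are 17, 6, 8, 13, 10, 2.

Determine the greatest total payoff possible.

30

Take R and P: cost 10 + 4 = 14 ≤ 24, payoff 17 + 13 = 30.
No other feasible combination does better.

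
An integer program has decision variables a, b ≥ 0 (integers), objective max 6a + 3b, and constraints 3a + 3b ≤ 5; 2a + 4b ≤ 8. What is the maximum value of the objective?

Relaxing integrality, the LP optimum is 10.00 at (a,b) = (1.67, 0), which is not an integer point.
(a,b)=(1,0): 3·1+3·0=3≤5, 2·1+4·0=2≤8, objective 6.
(a,b)=(0,1): 3·0+3·1=3≤5, 2·0+4·1=4≤8, objective 3.
Maximum is 6 at (a,b)=(1,0).

6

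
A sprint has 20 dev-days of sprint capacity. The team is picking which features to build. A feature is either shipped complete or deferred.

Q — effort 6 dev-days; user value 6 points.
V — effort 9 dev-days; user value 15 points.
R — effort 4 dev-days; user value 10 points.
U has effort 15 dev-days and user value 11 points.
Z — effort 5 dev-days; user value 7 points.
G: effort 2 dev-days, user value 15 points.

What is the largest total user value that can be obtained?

Treat it as a binary knapsack problem.
V + R + Z + G: effort 9 + 4 + 5 + 2 = 20 ≤ 20, user value 15 + 10 + 7 + 15 = 47.
V + R + G: effort 9 + 4 + 2 = 15 ≤ 20, user value 15 + 10 + 15 = 40.
Best is V, R, Z, and G with total user value 47.

47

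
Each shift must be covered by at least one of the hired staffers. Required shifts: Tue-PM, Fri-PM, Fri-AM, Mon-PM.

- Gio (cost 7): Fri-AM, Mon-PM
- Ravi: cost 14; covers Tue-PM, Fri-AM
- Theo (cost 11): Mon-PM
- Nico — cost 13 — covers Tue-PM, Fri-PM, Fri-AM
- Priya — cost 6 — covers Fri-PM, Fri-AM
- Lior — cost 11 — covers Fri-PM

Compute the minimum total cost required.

Choose Gio and Nico: together they cover Tue-PM, Fri-PM, Fri-AM, Mon-PM — every shift.
Total cost: 7 + 13 = 20.

20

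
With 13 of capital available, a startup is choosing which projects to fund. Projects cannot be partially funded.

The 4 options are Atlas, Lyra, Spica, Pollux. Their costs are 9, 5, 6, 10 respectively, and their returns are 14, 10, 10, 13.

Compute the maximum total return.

Lyra + Spica: cost 5 + 6 = 11 ≤ 13, return 10 + 10 = 20.
Pollux: cost 10 ≤ 13, return 13.
Atlas: cost 9 ≤ 13, return 14.
Best is Lyra and Spica with total return 20.

20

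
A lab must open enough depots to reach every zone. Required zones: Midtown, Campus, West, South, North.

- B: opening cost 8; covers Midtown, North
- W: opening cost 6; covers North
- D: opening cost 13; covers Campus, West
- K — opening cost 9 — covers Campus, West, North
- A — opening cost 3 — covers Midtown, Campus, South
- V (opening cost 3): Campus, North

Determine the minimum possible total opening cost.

The greedy cost-per-new-zone heuristic would pick A, V, and K for 15, but a cheaper cover exists.
Choose K and A: together they cover Midtown, Campus, West, South, North — every zone.
Total opening cost: 9 + 3 = 12.
No cover costs less than 12.

12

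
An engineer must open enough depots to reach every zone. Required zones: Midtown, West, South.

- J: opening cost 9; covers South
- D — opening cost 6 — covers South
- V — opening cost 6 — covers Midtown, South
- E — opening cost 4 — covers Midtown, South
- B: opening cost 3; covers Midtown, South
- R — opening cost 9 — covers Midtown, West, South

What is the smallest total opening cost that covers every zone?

9

The greedy cost-per-new-zone heuristic would pick B and R for 12, but a cheaper cover exists.
R alone covers Midtown, West, South — every zone.
Total opening cost: 9.
No cover costs less than 9.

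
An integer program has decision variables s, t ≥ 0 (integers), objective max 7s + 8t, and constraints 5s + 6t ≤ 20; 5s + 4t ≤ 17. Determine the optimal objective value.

24

The continuous relaxation peaks at (2.2, 1.5) with value 27.40; rounding to a feasible lattice point costs some objective.
(s,t)=(0,3): 5·0+6·3=18≤20, 5·0+4·3=12≤17, objective 24.
(s,t)=(1,2): 5·1+6·2=17≤20, 5·1+4·2=13≤17, objective 23.
The best lattice point is (0,3), giving 24.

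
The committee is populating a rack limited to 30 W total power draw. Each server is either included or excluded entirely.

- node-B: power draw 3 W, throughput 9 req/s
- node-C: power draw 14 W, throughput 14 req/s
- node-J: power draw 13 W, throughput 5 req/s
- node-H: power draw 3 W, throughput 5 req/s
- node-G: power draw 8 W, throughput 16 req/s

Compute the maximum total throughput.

Allowing fractional choices, the relaxed optimum would be about 44.8, but servers are indivisible.
node-C + node-H + node-G: power draw 14 + 3 + 8 = 25 ≤ 30, throughput 14 + 5 + 16 = 35.
node-B + node-C + node-H + node-G: power draw 3 + 14 + 3 + 8 = 28 ≤ 30, throughput 9 + 14 + 5 + 16 = 44.
node-B + node-C + node-G: power draw 3 + 14 + 8 = 25 ≤ 30, throughput 9 + 14 + 16 = 39.
Best is node-B, node-C, node-H, and node-G with total throughput 44.

44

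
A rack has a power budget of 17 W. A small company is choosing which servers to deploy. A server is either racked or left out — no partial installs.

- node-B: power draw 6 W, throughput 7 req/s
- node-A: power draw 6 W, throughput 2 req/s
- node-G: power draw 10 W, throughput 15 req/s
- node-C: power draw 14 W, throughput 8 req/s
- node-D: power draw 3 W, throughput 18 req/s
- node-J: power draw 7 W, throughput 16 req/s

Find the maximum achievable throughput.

node-A + node-D + node-J: power draw 6 + 3 + 7 = 16 ≤ 17, throughput 2 + 18 + 16 = 36.
node-B + node-D + node-J: power draw 6 + 3 + 7 = 16 ≤ 17, throughput 7 + 18 + 16 = 41.
node-D + node-J: power draw 3 + 7 = 10 ≤ 17, throughput 18 + 16 = 34.
Best is node-B, node-D, and node-J with total throughput 41.

41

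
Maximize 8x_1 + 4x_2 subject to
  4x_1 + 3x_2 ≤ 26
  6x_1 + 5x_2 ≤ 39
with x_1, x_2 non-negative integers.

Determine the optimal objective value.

48

Relaxing integrality, the LP optimum is 52.00 at (x_1,x_2) = (6.5, 0), which is not an integer point.
(x_1,x_2)=(6,0): 4·6+3·0=24≤26, 6·6+5·0=36≤39, objective 48.
(x_1,x_2)=(5,1): 4·5+3·1=23≤26, 6·5+5·1=35≤39, objective 44.
(x_1,x_2)=(5,0): 4·5+3·0=20≤26, 6·5+5·0=30≤39, objective 40.
Maximum is 48 at (x_1,x_2)=(6,0).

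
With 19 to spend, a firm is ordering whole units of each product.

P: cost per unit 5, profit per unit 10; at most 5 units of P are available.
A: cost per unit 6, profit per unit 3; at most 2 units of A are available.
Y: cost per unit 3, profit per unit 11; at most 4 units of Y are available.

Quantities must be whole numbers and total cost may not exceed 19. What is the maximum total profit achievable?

This is a bounded integer knapsack.
Take 1×P and 4×Y: cost 17 ≤ 19, profit 1·10 + 4·11 = 54.
Y has the best ratio (11/3) and is taken to its limit of 4; remaining capacity is filled optimally with the others.

54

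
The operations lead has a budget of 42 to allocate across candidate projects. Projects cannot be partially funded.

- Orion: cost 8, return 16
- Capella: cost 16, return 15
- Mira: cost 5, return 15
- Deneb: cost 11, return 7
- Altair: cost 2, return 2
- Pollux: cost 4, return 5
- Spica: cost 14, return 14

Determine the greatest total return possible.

57

Orion + Capella + Mira + Deneb + Altair: cost 8 + 16 + 5 + 11 + 2 = 42 ≤ 42, return 16 + 15 + 15 + 7 + 2 = 55.
Orion + Mira + Deneb + Altair + Spica: cost 8 + 5 + 11 + 2 + 14 = 40 ≤ 42, return 16 + 15 + 7 + 2 + 14 = 54.
Orion + Mira + Deneb + Pollux + Spica: cost 8 + 5 + 11 + 4 + 14 = 42 ≤ 42, return 16 + 15 + 7 + 5 + 14 = 57.
Best is Orion, Mira, Deneb, Pollux, and Spica with total return 57.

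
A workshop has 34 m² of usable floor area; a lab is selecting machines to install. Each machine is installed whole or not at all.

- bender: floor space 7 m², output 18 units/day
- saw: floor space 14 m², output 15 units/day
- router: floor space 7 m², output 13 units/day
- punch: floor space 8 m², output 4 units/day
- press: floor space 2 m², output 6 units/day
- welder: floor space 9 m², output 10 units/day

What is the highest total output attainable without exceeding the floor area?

Allowing fractional choices, the relaxed optimum would be about 56.6, but machines are indivisible.
bender + saw + router + press: floor space 7 + 14 + 7 + 2 = 30 ≤ 34, output 18 + 15 + 13 + 6 = 52.
bender + saw + press + welder: floor space 7 + 14 + 2 + 9 = 32 ≤ 34, output 18 + 15 + 6 + 10 = 49.
bender + router + punch + press + welder: floor space 7 + 7 + 8 + 2 + 9 = 33 ≤ 34, output 18 + 13 + 4 + 6 + 10 = 51.
Best is bender, saw, router, and press with total output 52.

52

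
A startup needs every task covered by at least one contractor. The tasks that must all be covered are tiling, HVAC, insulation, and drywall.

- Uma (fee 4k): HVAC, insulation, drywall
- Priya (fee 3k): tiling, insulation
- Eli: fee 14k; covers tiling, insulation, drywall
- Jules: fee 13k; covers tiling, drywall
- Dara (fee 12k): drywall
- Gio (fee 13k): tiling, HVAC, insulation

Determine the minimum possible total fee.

Choose Uma and Priya: together they cover tiling, HVAC, insulation, drywall — every task.
Total fee: 4 + 3 = 7.
No cover costs less than 7.

7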